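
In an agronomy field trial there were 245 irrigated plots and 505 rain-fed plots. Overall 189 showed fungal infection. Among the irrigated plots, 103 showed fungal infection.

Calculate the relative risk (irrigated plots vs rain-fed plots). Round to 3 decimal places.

RR ≈ 2.469

irrigated plots without the outcome: 245 − 103 = 142
rain-fed plots with the outcome: 189 − 103 = 86
rain-fed plots without the outcome: 505 − 86 = 419
risk, irrigated plots = 103/245 = 0.4204
risk, rain-fed plots = 86/505 = 0.1703
RR = 0.4204 / 0.1703 = 2.469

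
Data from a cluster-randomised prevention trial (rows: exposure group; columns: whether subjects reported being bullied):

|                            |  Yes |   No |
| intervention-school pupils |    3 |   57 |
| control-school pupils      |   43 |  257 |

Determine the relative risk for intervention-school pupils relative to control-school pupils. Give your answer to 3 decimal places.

risk, intervention-school pupils = 3/60 = 0.0500
risk, control-school pupils = 43/300 = 0.1433
RR = 0.0500 / 0.1433 = 0.349

0.349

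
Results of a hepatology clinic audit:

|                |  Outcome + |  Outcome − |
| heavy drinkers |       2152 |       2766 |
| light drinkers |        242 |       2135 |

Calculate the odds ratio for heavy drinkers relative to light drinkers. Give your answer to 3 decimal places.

OR = (2152 × 2135) / (2766 × 242) = 4594520/669372 ≈ 6.864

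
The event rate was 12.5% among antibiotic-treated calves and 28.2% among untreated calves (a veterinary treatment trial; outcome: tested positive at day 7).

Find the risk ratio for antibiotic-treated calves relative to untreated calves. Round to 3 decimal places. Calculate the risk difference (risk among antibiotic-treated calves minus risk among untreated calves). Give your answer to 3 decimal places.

RR = 0.443; RD = -0.157

RR = 0.1250 / 0.2820 = 0.443
risk difference = 0.1250 − 0.2820 = -0.157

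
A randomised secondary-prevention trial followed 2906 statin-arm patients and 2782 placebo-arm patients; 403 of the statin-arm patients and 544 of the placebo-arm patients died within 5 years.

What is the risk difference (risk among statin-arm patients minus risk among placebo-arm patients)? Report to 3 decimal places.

risk, statin-arm patients = 403/2906 = 0.1387
risk, placebo-arm patients = 544/2782 = 0.1955
risk difference = 0.1387 − 0.1955 = -0.057

-0.057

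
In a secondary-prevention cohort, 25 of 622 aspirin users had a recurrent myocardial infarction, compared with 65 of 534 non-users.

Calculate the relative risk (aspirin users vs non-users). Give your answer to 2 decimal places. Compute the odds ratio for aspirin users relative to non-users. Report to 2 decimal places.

risk, aspirin users = 25/622 = 0.04019
risk, non-users = 65/534 = 0.12172
RR = 0.04019 / 0.12172 = 0.33
odds, aspirin users = 25/597 = 0.04188
odds, non-users = 65/469 = 0.13859
OR = 0.04188 / 0.13859 = 0.30

RR = 0.33; OR = 0.30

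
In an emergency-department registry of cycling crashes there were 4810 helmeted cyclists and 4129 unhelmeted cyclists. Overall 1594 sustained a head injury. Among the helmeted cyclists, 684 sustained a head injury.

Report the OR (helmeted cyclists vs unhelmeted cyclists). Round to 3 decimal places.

OR: 0.586

helmeted cyclists without the outcome: 4810 − 684 = 4126
unhelmeted cyclists with the outcome: 1594 − 684 = 910
unhelmeted cyclists without the outcome: 4129 − 910 = 3219
odds, helmeted cyclists = 684/4126 = 0.1658
odds, unhelmeted cyclists = 910/3219 = 0.2827
OR = 0.1658 / 0.2827 = 0.586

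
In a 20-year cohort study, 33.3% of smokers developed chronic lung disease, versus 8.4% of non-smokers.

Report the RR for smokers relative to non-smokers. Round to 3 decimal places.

RR = 0.3330 / 0.0840 = 3.964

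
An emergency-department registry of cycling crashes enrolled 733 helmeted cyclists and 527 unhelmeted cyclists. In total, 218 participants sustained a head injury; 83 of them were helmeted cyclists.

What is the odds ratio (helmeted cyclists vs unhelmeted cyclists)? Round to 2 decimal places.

helmeted cyclists without the outcome: 733 − 83 = 650
unhelmeted cyclists with the outcome: 218 − 83 = 135
unhelmeted cyclists without the outcome: 527 − 135 = 392
OR = (83 × 392) / (650 × 135) = 32536/87750 ≈ 0.37

OR ≈ 0.37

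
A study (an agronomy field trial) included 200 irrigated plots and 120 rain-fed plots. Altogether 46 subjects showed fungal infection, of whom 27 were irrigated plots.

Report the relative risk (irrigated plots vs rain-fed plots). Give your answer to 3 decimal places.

0.853

irrigated plots without the outcome: 200 − 27 = 173
rain-fed plots with the outcome: 46 − 27 = 19
rain-fed plots without the outcome: 120 − 19 = 101
risk, irrigated plots = 27/200 = 0.1350
risk, rain-fed plots = 19/120 = 0.1583
RR = 0.1350 / 0.1583 = 0.853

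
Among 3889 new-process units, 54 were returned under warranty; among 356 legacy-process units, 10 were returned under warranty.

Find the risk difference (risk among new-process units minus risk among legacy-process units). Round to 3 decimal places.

-0.014

risk, new-process units = 54/3889 = 0.01389
risk, legacy-process units = 10/356 = 0.02809
risk difference = 0.01389 − 0.02809 = -0.014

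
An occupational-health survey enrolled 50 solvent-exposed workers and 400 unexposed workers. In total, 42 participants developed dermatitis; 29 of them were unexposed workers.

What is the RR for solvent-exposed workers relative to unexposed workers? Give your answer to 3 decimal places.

solvent-exposed workers with the outcome: 42 − 29 = 13
solvent-exposed workers without the outcome: 50 − 13 = 37
unexposed workers without the outcome: 400 − 29 = 371
risk, solvent-exposed workers = 13/50 = 0.2600
risk, unexposed workers = 29/400 = 0.0725
RR = 0.2600 / 0.0725 = 3.586

RR ≈ 3.586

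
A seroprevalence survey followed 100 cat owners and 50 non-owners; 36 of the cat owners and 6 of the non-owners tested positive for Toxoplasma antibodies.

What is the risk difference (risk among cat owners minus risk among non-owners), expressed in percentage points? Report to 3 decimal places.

RD = 24.000

risk, cat owners = 36/100 = 0.3600
risk, non-owners = 6/50 = 0.1200
risk difference = 0.3600 − 0.1200 = 0.2400 → 24.000 percentage points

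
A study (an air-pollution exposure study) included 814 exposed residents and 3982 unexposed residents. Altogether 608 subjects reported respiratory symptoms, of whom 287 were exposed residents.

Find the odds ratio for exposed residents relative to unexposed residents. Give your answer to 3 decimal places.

6.211

exposed residents without the outcome: 814 − 287 = 527
unexposed residents with the outcome: 608 − 287 = 321
unexposed residents without the outcome: 3982 − 321 = 3661
OR = (287 × 3661) / (527 × 321) = 1050707/169167 ≈ 6.211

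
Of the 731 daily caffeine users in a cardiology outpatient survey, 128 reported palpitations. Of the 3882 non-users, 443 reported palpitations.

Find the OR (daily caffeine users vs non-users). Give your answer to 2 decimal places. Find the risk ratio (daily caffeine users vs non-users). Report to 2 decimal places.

OR = 1.65; RR = 1.53

odds, daily caffeine users = 128/603 = 0.2123
odds, non-users = 443/3439 = 0.1288
OR = 0.2123 / 0.1288 = 1.65
risk, daily caffeine users = 128/731 = 0.1751
risk, non-users = 443/3882 = 0.1141
RR = 0.1751 / 0.1141 = 1.53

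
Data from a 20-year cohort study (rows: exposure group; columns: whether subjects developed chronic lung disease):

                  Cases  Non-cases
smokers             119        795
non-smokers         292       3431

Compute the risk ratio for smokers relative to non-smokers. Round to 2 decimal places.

risk, smokers = 119/914 = 0.1302
risk, non-smokers = 292/3723 = 0.0784
RR = 0.1302 / 0.0784 = 1.66

RR ≈ 1.66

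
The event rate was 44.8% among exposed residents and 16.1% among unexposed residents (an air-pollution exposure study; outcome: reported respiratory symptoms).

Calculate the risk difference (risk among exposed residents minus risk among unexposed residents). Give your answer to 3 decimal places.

risk difference = 0.4480 − 0.1610 = 0.287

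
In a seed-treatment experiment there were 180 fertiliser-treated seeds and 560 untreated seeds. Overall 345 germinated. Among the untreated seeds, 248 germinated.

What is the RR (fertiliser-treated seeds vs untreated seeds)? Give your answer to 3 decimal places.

1.217

fertiliser-treated seeds with the outcome: 345 − 248 = 97
fertiliser-treated seeds without the outcome: 180 − 97 = 83
untreated seeds without the outcome: 560 − 248 = 312
risk, fertiliser-treated seeds = 97/180 = 0.5389
risk, untreated seeds = 248/560 = 0.4429
RR = 0.5389 / 0.4429 = 1.217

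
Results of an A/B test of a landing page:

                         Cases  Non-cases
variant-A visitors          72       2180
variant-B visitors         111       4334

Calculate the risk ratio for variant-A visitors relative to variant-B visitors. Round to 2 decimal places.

risk, variant-A visitors = 72/2252 = 0.03197
risk, variant-B visitors = 111/4445 = 0.02497
RR = 0.03197 / 0.02497 = 1.28

RR: 1.28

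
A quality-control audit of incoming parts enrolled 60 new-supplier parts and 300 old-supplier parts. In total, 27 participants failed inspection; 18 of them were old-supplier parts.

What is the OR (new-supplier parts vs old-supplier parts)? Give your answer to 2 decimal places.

new-supplier parts with the outcome: 27 − 18 = 9
new-supplier parts without the outcome: 60 − 9 = 51
old-supplier parts without the outcome: 300 − 18 = 282
OR = (9 × 282) / (51 × 18) = 2538/918 ≈ 2.76

2.76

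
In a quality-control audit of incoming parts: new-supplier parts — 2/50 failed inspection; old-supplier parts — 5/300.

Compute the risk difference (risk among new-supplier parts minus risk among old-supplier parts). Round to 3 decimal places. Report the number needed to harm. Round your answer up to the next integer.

risk, new-supplier parts = 2/50 = 0.04000
risk, old-supplier parts = 5/300 = 0.01667
risk difference = 0.04000 − 0.01667 = 0.023
absolute risk difference = 0.023333
1 / 0.023333 = 42.858 → round up → 43

RD = 0.023; NNH = 43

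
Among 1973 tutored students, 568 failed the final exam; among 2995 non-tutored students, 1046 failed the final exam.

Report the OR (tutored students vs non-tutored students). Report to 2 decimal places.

OR = (568 × 1949) / (1405 × 1046) = 1107032/1469630 ≈ 0.75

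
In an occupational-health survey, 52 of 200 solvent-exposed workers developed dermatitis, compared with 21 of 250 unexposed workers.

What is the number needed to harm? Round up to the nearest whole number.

risk, solvent-exposed workers = 52/200 = 0.260000
risk, unexposed workers = 21/250 = 0.084000
absolute risk difference = 0.176000
1 / 0.176000 = 5.682 → round up → 6

6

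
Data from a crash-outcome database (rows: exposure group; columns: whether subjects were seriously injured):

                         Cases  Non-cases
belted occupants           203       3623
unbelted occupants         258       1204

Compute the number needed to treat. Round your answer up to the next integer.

9

risk, belted occupants = 203/3826 = 0.053058
risk, unbelted occupants = 258/1462 = 0.176471
absolute risk difference = 0.123413
1 / 0.123413 = 8.103 → round up → 9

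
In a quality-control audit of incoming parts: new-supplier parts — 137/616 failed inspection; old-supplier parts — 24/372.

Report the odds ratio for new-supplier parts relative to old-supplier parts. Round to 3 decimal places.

OR = (137 × 348) / (479 × 24) = 47676/11496 ≈ 4.147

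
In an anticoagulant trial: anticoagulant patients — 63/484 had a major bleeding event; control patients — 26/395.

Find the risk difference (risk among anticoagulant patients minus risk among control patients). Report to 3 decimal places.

RD: 0.064

risk, anticoagulant patients = 63/484 = 0.1302
risk, control patients = 26/395 = 0.0658
risk difference = 0.1302 − 0.0658 = 0.064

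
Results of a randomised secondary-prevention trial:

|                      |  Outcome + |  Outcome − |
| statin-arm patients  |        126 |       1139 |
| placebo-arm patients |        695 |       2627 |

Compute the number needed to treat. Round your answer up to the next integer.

risk, statin-arm patients = 126/1265 = 0.099605
risk, placebo-arm patients = 695/3322 = 0.209211
absolute risk difference = 0.109607
1 / 0.109607 = 9.124 → round up → 10

10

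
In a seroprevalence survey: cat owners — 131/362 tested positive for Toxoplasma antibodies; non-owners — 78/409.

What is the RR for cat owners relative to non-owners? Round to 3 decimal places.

risk, cat owners = 131/362 = 0.3619
risk, non-owners = 78/409 = 0.1907
RR = 0.3619 / 0.1907 = 1.898

RR ≈ 1.898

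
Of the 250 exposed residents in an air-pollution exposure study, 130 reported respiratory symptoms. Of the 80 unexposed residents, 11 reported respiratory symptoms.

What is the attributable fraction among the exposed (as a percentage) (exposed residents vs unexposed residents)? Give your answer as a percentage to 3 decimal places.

risk, exposed residents = 130/250 = 0.5200
risk, unexposed residents = 11/80 = 0.1375
AR% = (0.5200 − 0.1375) / 0.5200 = 0.7356 → 73.558%

AR% = 73.558%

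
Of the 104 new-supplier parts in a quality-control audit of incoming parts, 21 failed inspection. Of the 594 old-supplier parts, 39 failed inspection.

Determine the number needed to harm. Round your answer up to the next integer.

risk, new-supplier parts = 21/104 = 0.201923
risk, old-supplier parts = 39/594 = 0.065657
absolute risk difference = 0.136267
1 / 0.136267 = 7.339 → round up → 8

8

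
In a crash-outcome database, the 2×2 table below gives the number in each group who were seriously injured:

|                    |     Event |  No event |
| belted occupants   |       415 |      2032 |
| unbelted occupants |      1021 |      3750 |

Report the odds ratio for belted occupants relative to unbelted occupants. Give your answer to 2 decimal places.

OR = (415 × 3750) / (2032 × 1021) = 1556250/2074672 ≈ 0.75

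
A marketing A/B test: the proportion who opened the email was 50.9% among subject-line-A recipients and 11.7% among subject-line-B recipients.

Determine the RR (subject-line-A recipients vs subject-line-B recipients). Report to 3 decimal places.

RR = 0.5090 / 0.1170 = 4.350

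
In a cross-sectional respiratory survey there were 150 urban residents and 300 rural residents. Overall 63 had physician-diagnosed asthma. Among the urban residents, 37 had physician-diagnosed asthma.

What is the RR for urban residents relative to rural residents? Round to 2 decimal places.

urban residents without the outcome: 150 − 37 = 113
rural residents with the outcome: 63 − 37 = 26
rural residents without the outcome: 300 − 26 = 274
risk, urban residents = 37/150 = 0.2467
risk, rural residents = 26/300 = 0.0867
RR = 0.2467 / 0.0867 = 2.85

2.85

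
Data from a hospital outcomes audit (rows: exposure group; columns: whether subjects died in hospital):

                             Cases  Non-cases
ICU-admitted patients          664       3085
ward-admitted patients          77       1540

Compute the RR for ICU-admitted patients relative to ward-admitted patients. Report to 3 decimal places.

risk, ICU-admitted patients = 664/3749 = 0.17711
risk, ward-admitted patients = 77/1617 = 0.04762
RR = 0.17711 / 0.04762 = 3.719

RR = 3.719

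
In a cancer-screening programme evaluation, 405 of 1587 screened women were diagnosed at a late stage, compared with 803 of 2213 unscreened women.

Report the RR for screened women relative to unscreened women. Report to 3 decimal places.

risk, screened women = 405/1587 = 0.2552
risk, unscreened women = 803/2213 = 0.3629
RR = 0.2552 / 0.3629 = 0.703

RR ≈ 0.703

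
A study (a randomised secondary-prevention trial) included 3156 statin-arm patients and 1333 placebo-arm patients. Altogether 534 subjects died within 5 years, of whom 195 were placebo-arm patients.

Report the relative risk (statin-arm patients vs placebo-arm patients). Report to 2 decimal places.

0.73

statin-arm patients with the outcome: 534 − 195 = 339
statin-arm patients without the outcome: 3156 − 339 = 2817
placebo-arm patients without the outcome: 1333 − 195 = 1138
risk, statin-arm patients = 339/3156 = 0.1074
risk, placebo-arm patients = 195/1333 = 0.1463
RR = 0.1074 / 0.1463 = 0.73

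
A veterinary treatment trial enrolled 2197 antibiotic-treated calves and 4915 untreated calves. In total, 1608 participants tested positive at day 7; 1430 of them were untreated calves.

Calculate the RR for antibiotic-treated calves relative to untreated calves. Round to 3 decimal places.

RR = 0.278

antibiotic-treated calves with the outcome: 1608 − 1430 = 178
antibiotic-treated calves without the outcome: 2197 − 178 = 2019
untreated calves without the outcome: 4915 − 1430 = 3485
risk, antibiotic-treated calves = 178/2197 = 0.0810
risk, untreated calves = 1430/4915 = 0.2909
RR = 0.0810 / 0.2909 = 0.278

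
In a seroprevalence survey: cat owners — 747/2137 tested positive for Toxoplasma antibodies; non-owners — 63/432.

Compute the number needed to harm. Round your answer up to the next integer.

risk, cat owners = 747/2137 = 0.349555
risk, non-owners = 63/432 = 0.145833
absolute risk difference = 0.203722
1 / 0.203722 = 4.909 → round up → 5

5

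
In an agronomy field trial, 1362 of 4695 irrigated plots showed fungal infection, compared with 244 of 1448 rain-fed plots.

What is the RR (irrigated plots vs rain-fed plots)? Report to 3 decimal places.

1.722

risk, irrigated plots = 1362/4695 = 0.2901
risk, rain-fed plots = 244/1448 = 0.1685
RR = 0.2901 / 0.1685 = 1.722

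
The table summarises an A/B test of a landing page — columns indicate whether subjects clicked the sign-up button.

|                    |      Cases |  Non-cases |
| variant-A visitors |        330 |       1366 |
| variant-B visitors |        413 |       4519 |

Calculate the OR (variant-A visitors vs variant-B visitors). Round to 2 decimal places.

OR ≈ 2.64

odds, variant-A visitors = 330/1366 = 0.2416
odds, variant-B visitors = 413/4519 = 0.0914
OR = 0.2416 / 0.0914 = 2.64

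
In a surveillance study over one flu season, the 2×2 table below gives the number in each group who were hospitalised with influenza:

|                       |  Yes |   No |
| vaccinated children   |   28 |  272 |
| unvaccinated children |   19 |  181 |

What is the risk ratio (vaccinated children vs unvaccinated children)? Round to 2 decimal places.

risk, vaccinated children = 28/300 = 0.0933
risk, unvaccinated children = 19/200 = 0.0950
RR = 0.0933 / 0.0950 = 0.98

0.98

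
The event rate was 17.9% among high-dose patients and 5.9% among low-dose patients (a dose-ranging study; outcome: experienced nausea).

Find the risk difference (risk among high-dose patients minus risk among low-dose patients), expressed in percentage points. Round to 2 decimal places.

risk difference = 0.1790 − 0.0590 = 0.1200 → 12.00 percentage points

RD ≈ 12.00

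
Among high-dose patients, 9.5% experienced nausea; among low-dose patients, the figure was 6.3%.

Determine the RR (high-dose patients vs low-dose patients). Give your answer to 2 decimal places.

RR = 0.0950 / 0.0630 = 1.51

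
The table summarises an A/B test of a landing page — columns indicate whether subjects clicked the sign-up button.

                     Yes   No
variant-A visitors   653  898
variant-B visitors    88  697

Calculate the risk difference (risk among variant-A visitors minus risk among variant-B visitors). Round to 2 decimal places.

RD ≈ 0.31

risk, variant-A visitors = 653/1551 = 0.4210
risk, variant-B visitors = 88/785 = 0.1121
risk difference = 0.4210 − 0.1121 = 0.31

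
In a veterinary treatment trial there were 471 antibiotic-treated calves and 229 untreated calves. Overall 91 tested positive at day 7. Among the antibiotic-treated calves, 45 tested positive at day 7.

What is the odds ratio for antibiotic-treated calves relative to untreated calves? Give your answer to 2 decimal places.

0.42

antibiotic-treated calves without the outcome: 471 − 45 = 426
untreated calves with the outcome: 91 − 45 = 46
untreated calves without the outcome: 229 − 46 = 183
odds, antibiotic-treated calves = 45/426 = 0.1056
odds, untreated calves = 46/183 = 0.2514
OR = 0.1056 / 0.2514 = 0.42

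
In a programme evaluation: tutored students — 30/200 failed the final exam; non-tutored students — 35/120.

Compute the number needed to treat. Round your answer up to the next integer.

risk, tutored students = 30/200 = 0.150000
risk, non-tutored students = 35/120 = 0.291667
absolute risk difference = 0.141667
1 / 0.141667 = 7.059 → round up → 8

NNT ≈ 8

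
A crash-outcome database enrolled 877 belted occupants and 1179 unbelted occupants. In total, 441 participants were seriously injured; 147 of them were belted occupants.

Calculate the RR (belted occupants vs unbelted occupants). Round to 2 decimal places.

0.67

belted occupants without the outcome: 877 − 147 = 730
unbelted occupants with the outcome: 441 − 147 = 294
unbelted occupants without the outcome: 1179 − 294 = 885
risk, belted occupants = 147/877 = 0.1676
risk, unbelted occupants = 294/1179 = 0.2494
RR = 0.1676 / 0.2494 = 0.67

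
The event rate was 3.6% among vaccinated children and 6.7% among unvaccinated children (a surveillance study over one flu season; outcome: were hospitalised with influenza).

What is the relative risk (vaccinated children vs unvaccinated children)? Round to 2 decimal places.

RR = 0.03600 / 0.06700 = 0.54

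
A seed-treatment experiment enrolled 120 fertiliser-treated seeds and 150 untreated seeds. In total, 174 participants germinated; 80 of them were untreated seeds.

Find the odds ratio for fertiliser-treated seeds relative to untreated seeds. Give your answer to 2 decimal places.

fertiliser-treated seeds with the outcome: 174 − 80 = 94
fertiliser-treated seeds without the outcome: 120 − 94 = 26
untreated seeds without the outcome: 150 − 80 = 70
odds, fertiliser-treated seeds = 94/26 = 3.6154
odds, untreated seeds = 80/70 = 1.1429
OR = 3.6154 / 1.1429 = 3.16

OR ≈ 3.16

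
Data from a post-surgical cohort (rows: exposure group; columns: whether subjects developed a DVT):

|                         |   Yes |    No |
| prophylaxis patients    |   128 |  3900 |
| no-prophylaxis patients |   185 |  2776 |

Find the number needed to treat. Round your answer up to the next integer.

33

risk, prophylaxis patients = 128/4028 = 0.031778
risk, no-prophylaxis patients = 185/2961 = 0.062479
absolute risk difference = 0.030701
1 / 0.030701 = 32.572 → round up → 33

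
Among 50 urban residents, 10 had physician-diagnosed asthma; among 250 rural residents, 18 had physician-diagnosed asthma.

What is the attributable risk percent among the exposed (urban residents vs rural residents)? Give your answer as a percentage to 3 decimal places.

risk, urban residents = 10/50 = 0.2000
risk, rural residents = 18/250 = 0.0720
AR% = (0.2000 − 0.0720) / 0.2000 = 0.6400 → 64.000%

AR% = 64.000%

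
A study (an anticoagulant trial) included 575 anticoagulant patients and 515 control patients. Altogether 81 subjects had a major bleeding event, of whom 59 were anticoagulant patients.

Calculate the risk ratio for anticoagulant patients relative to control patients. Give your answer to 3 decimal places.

RR ≈ 2.402

anticoagulant patients without the outcome: 575 − 59 = 516
control patients with the outcome: 81 − 59 = 22
control patients without the outcome: 515 − 22 = 493
risk, anticoagulant patients = 59/575 = 0.10261
risk, control patients = 22/515 = 0.04272
RR = 0.10261 / 0.04272 = 2.402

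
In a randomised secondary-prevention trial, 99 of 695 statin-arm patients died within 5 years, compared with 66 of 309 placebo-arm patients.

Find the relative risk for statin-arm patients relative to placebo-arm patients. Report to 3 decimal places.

risk, statin-arm patients = 99/695 = 0.1424
risk, placebo-arm patients = 66/309 = 0.2136
RR = 0.1424 / 0.2136 = 0.667

0.667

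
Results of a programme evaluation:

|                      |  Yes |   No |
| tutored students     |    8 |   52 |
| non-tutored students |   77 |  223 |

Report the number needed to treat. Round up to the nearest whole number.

risk, tutored students = 8/60 = 0.133333
risk, non-tutored students = 77/300 = 0.256667
absolute risk difference = 0.123333
1 / 0.123333 = 8.108 → round up → 9

NNT = 9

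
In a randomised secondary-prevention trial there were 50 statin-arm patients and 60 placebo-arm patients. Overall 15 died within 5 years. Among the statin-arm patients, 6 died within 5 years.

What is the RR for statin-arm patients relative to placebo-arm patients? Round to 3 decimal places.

statin-arm patients without the outcome: 50 − 6 = 44
placebo-arm patients with the outcome: 15 − 6 = 9
placebo-arm patients without the outcome: 60 − 9 = 51
risk, statin-arm patients = 6/50 = 0.1200
risk, placebo-arm patients = 9/60 = 0.1500
RR = 0.1200 / 0.1500 = 0.800

0.800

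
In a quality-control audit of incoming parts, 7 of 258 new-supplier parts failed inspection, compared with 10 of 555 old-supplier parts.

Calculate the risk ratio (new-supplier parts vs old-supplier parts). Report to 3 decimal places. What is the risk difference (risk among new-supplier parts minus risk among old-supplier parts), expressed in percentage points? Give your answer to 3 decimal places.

RR = 1.506; RD = 0.911

risk, new-supplier parts = 7/258 = 0.02713
risk, old-supplier parts = 10/555 = 0.01802
RR = 0.02713 / 0.01802 = 1.506
risk difference = 0.02713 − 0.01802 = 0.00911 → 0.911 percentage points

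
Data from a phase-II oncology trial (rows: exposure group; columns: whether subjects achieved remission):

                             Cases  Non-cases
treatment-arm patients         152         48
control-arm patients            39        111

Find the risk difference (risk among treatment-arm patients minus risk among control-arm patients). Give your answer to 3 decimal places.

RD: 0.500

risk, treatment-arm patients = 152/200 = 0.7600
risk, control-arm patients = 39/150 = 0.2600
risk difference = 0.7600 − 0.2600 = 0.500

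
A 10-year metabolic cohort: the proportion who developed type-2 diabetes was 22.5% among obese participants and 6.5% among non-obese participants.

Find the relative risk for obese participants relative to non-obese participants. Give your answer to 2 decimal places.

RR = 0.2250 / 0.0650 = 3.46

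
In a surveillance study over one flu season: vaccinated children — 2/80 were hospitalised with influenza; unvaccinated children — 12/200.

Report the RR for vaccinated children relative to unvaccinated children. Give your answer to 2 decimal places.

risk, vaccinated children = 2/80 = 0.02500
risk, unvaccinated children = 12/200 = 0.06000
RR = 0.02500 / 0.06000 = 0.42

RR: 0.42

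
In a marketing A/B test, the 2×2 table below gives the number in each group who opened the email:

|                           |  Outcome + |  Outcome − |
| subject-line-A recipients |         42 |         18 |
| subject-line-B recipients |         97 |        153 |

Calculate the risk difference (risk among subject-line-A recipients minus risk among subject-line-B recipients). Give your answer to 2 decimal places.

0.31

risk, subject-line-A recipients = 42/60 = 0.7000
risk, subject-line-B recipients = 97/250 = 0.3880
risk difference = 0.7000 − 0.3880 = 0.31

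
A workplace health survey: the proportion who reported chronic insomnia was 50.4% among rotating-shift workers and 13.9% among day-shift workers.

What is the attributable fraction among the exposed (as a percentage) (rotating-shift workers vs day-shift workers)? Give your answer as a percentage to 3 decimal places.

AR% = (0.5040 − 0.1390) / 0.5040 = 0.7242 → 72.421%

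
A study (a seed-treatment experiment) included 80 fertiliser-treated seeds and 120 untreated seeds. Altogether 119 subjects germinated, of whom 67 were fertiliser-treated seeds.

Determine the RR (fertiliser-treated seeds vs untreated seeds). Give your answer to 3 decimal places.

RR = 1.933

fertiliser-treated seeds without the outcome: 80 − 67 = 13
untreated seeds with the outcome: 119 − 67 = 52
untreated seeds without the outcome: 120 − 52 = 68
risk, fertiliser-treated seeds = 67/80 = 0.8375
risk, untreated seeds = 52/120 = 0.4333
RR = 0.8375 / 0.4333 = 1.933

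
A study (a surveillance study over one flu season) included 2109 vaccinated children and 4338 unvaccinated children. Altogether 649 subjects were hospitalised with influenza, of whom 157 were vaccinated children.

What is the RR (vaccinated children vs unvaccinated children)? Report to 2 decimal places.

RR: 0.66

vaccinated children without the outcome: 2109 − 157 = 1952
unvaccinated children with the outcome: 649 − 157 = 492
unvaccinated children without the outcome: 4338 − 492 = 3846
risk, vaccinated children = 157/2109 = 0.0744
risk, unvaccinated children = 492/4338 = 0.1134
RR = 0.0744 / 0.1134 = 0.66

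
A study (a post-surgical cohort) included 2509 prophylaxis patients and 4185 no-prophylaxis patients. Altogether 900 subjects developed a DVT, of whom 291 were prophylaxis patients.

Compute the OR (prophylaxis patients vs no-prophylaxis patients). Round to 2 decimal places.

0.77

prophylaxis patients without the outcome: 2509 − 291 = 2218
no-prophylaxis patients with the outcome: 900 − 291 = 609
no-prophylaxis patients without the outcome: 4185 − 609 = 3576
odds, prophylaxis patients = 291/2218 = 0.1312
odds, no-prophylaxis patients = 609/3576 = 0.1703
OR = 0.1312 / 0.1703 = 0.77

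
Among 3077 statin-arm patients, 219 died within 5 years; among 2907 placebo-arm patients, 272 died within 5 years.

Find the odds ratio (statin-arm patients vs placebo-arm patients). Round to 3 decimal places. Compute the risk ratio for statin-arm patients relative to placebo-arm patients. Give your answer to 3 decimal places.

OR = 0.742; RR = 0.761

odds, statin-arm patients = 219/2858 = 0.0766
odds, placebo-arm patients = 272/2635 = 0.1032
OR = 0.0766 / 0.1032 = 0.742
risk, statin-arm patients = 219/3077 = 0.0712
risk, placebo-arm patients = 272/2907 = 0.0936
RR = 0.0712 / 0.0936 = 0.761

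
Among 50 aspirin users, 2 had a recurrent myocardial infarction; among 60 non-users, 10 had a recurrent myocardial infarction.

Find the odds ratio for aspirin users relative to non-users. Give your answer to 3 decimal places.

odds, aspirin users = 2/48 = 0.04167
odds, non-users = 10/50 = 0.20000
OR = 0.04167 / 0.20000 = 0.208

OR: 0.208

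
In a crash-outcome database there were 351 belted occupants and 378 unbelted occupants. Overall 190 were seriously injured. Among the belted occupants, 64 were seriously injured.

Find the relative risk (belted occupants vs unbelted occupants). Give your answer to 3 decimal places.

0.547

belted occupants without the outcome: 351 − 64 = 287
unbelted occupants with the outcome: 190 − 64 = 126
unbelted occupants without the outcome: 378 − 126 = 252
risk, belted occupants = 64/351 = 0.1823
risk, unbelted occupants = 126/378 = 0.3333
RR = 0.1823 / 0.3333 = 0.547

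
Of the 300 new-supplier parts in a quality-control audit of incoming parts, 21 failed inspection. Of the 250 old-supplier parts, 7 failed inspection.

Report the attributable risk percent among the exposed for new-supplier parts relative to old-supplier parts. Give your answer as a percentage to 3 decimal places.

AR% = 60.000%

risk, new-supplier parts = 21/300 = 0.07000
risk, old-supplier parts = 7/250 = 0.02800
AR% = (0.07000 − 0.02800) / 0.07000 = 0.6000 → 60.000%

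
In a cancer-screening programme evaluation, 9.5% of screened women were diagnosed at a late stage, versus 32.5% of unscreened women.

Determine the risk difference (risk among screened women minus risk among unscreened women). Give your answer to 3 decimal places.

risk difference = 0.0950 − 0.3250 = -0.230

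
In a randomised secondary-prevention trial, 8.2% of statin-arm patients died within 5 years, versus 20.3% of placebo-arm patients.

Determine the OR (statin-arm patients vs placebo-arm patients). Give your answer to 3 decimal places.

0.351

odds, statin-arm patients = 0.0820/0.9180 = 0.0893
odds, placebo-arm patients = 0.2030/0.7970 = 0.2547
OR = 0.0893 / 0.2547 = 0.351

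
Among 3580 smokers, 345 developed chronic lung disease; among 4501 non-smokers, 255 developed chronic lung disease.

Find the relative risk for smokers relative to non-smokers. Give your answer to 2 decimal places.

RR ≈ 1.70

risk, smokers = 345/3580 = 0.0964
risk, non-smokers = 255/4501 = 0.0567
RR = 0.0964 / 0.0567 = 1.70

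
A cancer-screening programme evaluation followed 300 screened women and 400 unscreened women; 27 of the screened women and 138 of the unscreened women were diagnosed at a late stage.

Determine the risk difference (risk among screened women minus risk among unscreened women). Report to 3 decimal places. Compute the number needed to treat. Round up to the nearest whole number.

RD = -0.255; NNT = 4

risk, screened women = 27/300 = 0.0900
risk, unscreened women = 138/400 = 0.3450
risk difference = 0.0900 − 0.3450 = -0.255
absolute risk difference = 0.255000
1 / 0.255000 = 3.922 → round up → 4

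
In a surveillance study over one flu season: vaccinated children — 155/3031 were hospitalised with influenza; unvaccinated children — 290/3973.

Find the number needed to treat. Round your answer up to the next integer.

risk, vaccinated children = 155/3031 = 0.051138
risk, unvaccinated children = 290/3973 = 0.072993
absolute risk difference = 0.021854
1 / 0.021854 = 45.758 → round up → 46

NNT ≈ 46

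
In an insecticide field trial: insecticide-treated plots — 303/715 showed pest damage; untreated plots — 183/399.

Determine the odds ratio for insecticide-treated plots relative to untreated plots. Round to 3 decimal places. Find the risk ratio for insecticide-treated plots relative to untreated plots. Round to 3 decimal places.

OR = 0.868; RR = 0.924

odds, insecticide-treated plots = 303/412 = 0.7354
odds, untreated plots = 183/216 = 0.8472
OR = 0.7354 / 0.8472 = 0.868
risk, insecticide-treated plots = 303/715 = 0.4238
risk, untreated plots = 183/399 = 0.4586
RR = 0.4238 / 0.4586 = 0.924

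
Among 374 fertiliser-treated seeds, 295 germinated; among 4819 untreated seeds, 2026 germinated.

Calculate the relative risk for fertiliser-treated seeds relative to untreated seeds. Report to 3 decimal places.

risk, fertiliser-treated seeds = 295/374 = 0.7888
risk, untreated seeds = 2026/4819 = 0.4204
RR = 0.7888 / 0.4204 = 1.876

RR ≈ 1.876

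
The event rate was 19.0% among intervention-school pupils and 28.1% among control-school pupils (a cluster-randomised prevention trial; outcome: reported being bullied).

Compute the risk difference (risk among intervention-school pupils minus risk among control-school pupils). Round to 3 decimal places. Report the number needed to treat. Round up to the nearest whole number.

RD = -0.091; NNT = 11

risk difference = 0.1900 − 0.2810 = -0.091
absolute risk difference = 0.091000
1 / 0.091000 = 10.989 → round up → 11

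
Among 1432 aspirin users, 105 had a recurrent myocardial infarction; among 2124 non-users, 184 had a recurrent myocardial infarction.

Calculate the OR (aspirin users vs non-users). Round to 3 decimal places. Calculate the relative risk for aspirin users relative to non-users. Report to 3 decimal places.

OR = (105 × 1940) / (1327 × 184) = 203700/244168 ≈ 0.834
risk, aspirin users = 105/1432 = 0.0733
risk, non-users = 184/2124 = 0.0866
RR = 0.0733 / 0.0866 = 0.846

OR = 0.834; RR = 0.846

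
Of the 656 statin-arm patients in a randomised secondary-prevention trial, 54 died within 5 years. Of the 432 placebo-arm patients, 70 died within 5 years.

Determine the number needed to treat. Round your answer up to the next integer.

NNT ≈ 13

risk, statin-arm patients = 54/656 = 0.082317
risk, placebo-arm patients = 70/432 = 0.162037
absolute risk difference = 0.079720
1 / 0.079720 = 12.544 → round up → 13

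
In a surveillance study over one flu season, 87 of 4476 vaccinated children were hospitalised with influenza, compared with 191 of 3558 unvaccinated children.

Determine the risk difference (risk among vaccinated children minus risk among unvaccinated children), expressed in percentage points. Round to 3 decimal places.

risk, vaccinated children = 87/4476 = 0.01944
risk, unvaccinated children = 191/3558 = 0.05368
risk difference = 0.01944 − 0.05368 = -0.03424 → -3.424 percentage points

RD ≈ -3.424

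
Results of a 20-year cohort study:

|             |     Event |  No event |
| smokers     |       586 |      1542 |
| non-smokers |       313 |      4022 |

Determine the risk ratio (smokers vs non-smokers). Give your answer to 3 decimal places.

RR: 3.814

risk, smokers = 586/2128 = 0.2754
risk, non-smokers = 313/4335 = 0.0722
RR = 0.2754 / 0.0722 = 3.814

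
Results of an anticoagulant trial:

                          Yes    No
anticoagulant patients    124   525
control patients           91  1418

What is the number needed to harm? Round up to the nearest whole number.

NNH ≈ 8

risk, anticoagulant patients = 124/649 = 0.191063
risk, control patients = 91/1509 = 0.060305
absolute risk difference = 0.130758
1 / 0.130758 = 7.648 → round up → 8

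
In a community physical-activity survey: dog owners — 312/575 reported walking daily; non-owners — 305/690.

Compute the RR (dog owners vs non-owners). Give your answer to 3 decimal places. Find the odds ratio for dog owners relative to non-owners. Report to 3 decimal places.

risk, dog owners = 312/575 = 0.5426
risk, non-owners = 305/690 = 0.4420
RR = 0.5426 / 0.4420 = 1.228
OR = (312 × 385) / (263 × 305) = 120120/80215 ≈ 1.497

RR = 1.228; OR = 1.497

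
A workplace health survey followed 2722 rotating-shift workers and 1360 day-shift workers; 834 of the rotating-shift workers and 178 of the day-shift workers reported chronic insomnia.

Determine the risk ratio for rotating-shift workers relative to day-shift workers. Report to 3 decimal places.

risk, rotating-shift workers = 834/2722 = 0.3064
risk, day-shift workers = 178/1360 = 0.1309
RR = 0.3064 / 0.1309 = 2.341

RR ≈ 2.341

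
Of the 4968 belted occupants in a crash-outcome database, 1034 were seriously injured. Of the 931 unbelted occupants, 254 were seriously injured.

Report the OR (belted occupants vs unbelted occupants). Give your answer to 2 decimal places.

OR = 0.70

odds, belted occupants = 1034/3934 = 0.2628
odds, unbelted occupants = 254/677 = 0.3752
OR = 0.2628 / 0.3752 = 0.70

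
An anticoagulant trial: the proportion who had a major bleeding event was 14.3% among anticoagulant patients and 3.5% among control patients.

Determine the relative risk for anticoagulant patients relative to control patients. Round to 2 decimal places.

RR = 0.14300 / 0.03500 = 4.09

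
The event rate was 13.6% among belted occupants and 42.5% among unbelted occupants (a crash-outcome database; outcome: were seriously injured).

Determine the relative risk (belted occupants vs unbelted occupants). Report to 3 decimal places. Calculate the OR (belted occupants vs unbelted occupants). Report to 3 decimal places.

RR = 0.1360 / 0.4250 = 0.320
odds, belted occupants = 0.1360/0.8640 = 0.1574
odds, unbelted occupants = 0.4250/0.5750 = 0.7391
OR = 0.1574 / 0.7391 = 0.213

RR = 0.320; OR = 0.213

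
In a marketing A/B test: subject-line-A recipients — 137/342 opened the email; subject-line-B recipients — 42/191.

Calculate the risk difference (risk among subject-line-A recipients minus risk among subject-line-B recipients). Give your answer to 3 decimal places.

RD ≈ 0.181

risk, subject-line-A recipients = 137/342 = 0.4006
risk, subject-line-B recipients = 42/191 = 0.2199
risk difference = 0.4006 − 0.2199 = 0.181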